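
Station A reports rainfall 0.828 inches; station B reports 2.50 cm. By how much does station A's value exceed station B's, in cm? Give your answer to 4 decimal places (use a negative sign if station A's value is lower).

station A: 0.828 in = 2.103120 cm.
Difference: 2.103120 − 2.500000 = -0.3969 cm.

-0.3969 cm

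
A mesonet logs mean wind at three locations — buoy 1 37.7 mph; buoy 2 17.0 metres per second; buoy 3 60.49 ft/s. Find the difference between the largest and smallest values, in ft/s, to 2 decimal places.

5.20 ft/s

buoy 1: 37.7 mph = 55.2933 ft/s.
buoy 2: 17.0 m/s = 55.7743 ft/s.
Spread: 60.4900 − 55.2933 = 5.20 ft/s.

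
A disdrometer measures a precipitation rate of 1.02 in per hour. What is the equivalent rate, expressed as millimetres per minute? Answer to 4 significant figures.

1.02 in/hour × 25.4 mm/in × 0.0166667 hour/minute = 0.4318 mm/minute.

0.4318 mm/minute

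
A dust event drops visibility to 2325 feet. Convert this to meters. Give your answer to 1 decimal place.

1 ft = 0.3048 m, so 2325 × 0.3048 = 708.7 m.

708.7 m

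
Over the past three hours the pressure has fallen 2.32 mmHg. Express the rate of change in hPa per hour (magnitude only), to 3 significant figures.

1.03 hPa per hour

2.32 mmHg / 3 h × 1.33322 hPa/mmHg = 1.03 hPa/h.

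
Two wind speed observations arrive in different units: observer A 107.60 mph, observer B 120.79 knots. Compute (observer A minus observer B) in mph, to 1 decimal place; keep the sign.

-31.4 mph

observer B: 120.79 kt = 139.003 mph.
Difference: 107.600 − 139.003 = -31.4 mph.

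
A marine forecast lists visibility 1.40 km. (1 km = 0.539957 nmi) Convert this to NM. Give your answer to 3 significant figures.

0.756 nmi

1 km = 0.539957 nmi, so 1.40 × 0.539957 = 0.756 nmi.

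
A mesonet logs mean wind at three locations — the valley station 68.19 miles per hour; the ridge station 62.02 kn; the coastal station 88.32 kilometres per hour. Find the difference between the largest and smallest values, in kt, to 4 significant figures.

14.33 kt

the valley station: 68.19 mph = 59.2555 kt.
the coastal station: 88.32 km/h = 47.6890 kt.
Spread: 62.0200 − 47.6890 = 14.33 kt.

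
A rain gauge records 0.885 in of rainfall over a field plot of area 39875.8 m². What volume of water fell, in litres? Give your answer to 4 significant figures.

896400 litres

Depth: 0.885 in × 25.4 = 22.479 mm.
1 mm over 1 m² is 1 L, so volume = 22.479 × 39875.8 = 896368.11 L ≈ 896400 L.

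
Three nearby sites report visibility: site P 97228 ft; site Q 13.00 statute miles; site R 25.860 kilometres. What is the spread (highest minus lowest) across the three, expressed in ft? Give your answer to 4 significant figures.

site Q: 13.00 SM = 68640.00 ft.
site R: 25.860 km = 84842.52 ft.
Spread: 97228.00 − 68640.00 = 28590 ft.

28590 ft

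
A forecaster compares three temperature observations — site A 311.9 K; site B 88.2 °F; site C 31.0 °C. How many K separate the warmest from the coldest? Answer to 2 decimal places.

7.75 K

site A: 311.9 K = 38.750 °C.
site B: 88.2 °F = 31.222 °C.
Spread: 38.750 − 31.000 = 7.750 °C.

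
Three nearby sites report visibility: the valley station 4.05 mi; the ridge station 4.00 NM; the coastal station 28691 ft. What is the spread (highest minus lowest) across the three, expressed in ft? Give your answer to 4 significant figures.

the valley station: 4.05 SM = 21384.00 ft.
the ridge station: 4.00 nmi = 24304.46 ft.
Spread: 28691.00 − 21384.00 = 7307 ft.

7307 ft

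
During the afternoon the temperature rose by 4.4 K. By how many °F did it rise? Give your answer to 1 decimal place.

Converting a difference, only the 9/5 scale factor applies: Δ°F = 4.4 × 1.8 = 7.9 °F.

7.9 °F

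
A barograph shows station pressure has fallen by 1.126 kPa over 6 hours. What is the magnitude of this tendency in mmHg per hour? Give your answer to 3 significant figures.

1.41 mmHg per hour

1.126 kPa / 6 h × 7.50062 mmHg/kPa = 1.41 mmHg/h.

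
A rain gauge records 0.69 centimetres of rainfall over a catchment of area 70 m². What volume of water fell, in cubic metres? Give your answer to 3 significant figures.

Depth: 0.69 cm × 10 = 6.9 mm.
1 mm over 1 m² is 1 L, so volume = 6.9 × 70 = 483 L = 0.483 m³.

0.483 cubic metres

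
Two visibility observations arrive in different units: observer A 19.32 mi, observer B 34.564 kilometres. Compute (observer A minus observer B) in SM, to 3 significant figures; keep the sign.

observer B: 34.564 km = 21.4771 SM.
Difference: 19.3200 − 21.4771 = -2.16 SM.

-2.16 SM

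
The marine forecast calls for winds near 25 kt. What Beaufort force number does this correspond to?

25 kt lies in the Beaufort 6 band (strong breeze, 22–27 kt).

Beaufort force 6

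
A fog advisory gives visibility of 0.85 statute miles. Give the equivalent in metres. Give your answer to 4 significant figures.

1 SM = 1609.34 m, so 0.85 × 1609.34 = 1368 m.

1368 m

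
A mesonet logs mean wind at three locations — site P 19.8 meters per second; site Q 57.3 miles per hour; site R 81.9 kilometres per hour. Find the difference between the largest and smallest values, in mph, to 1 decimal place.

site P: 19.8 m/s = 44.291 mph.
site R: 81.9 km/h = 50.890 mph.
Spread: 57.300 − 44.291 = 13.0 mph.

13.0 mph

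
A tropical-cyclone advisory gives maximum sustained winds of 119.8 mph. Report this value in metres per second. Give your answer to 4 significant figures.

1 mph = 0.44704 m/s, so 119.8 × 0.44704 = 53.56 m/s.

53.56 m/s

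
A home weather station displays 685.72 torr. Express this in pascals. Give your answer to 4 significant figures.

91420 Pa

1 mmHg = 133.322 Pa, so 685.72 × 133.322 = 91420 Pa.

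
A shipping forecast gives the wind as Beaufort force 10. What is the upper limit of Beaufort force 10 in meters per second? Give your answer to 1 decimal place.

28.4 m/s

Beaufort 10 (storm) spans 24.5–28.4 m/s.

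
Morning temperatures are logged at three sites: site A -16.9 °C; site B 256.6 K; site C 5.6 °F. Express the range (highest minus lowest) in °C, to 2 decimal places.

2.23 °C

site B: 256.6 K = -16.550 °C.
site C: 5.6 °F = -14.667 °C.
Spread: (-14.667) − (-16.900) = 2.233 °C.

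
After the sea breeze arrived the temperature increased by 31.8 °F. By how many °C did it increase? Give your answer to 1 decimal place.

A change of 1 °C equals a change of 1.8 °F: Δ°C = 31.8 × 0.5556 = 17.7 °C.

17.7 °C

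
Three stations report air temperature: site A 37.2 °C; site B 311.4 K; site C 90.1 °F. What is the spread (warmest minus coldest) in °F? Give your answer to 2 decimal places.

10.75 °F

site B: 311.4 K = 38.250 °C.
site C: 90.1 °F = 32.278 °C.
Spread: 38.250 − 32.278 = 5.972 °C = 10.75 °F.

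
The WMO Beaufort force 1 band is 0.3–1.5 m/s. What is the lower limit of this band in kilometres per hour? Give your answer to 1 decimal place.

0.3–1.5 m/s × 3.6 = 1.1–5.4 km/h.

1.1 km/h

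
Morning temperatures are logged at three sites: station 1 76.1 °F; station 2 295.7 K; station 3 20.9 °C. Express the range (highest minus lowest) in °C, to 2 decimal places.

station 1: 76.1 °F = 24.500 °C.
station 2: 295.7 K = 22.550 °C.
Spread: 24.500 − 20.900 = 3.600 °C.

3.60 °C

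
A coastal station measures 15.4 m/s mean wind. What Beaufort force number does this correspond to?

Beaufort force 7

15.4 m/s lies in the Beaufort 7 band (near gale, 13.9–17.1 m/s).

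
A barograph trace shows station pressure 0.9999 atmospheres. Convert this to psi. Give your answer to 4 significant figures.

14.69 psi

1 atm = 14.6959 psi, so 0.9999 × 14.6959 = 14.69 psi.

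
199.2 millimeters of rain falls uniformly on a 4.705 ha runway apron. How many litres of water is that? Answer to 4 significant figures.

Area: 4.705 ha = 47050 m².
1 mm over 1 m² is 1 L, so volume = 199.2 × 47050 = 9372360 L ≈ 9372000 L.

9372000 litres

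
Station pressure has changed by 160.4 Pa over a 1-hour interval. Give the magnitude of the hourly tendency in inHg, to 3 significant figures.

0.0474 inHg per hour

160.4 Pa / 1 h × 0.0002953 inHg/Pa = 0.0474 inHg/h.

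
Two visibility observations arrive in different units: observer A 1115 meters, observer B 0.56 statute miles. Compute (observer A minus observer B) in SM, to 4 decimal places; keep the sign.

observer A: 1115 m = 0.692829 SM.
Difference: 0.692829 − 0.560000 = 0.1328 SM.

0.1328 SM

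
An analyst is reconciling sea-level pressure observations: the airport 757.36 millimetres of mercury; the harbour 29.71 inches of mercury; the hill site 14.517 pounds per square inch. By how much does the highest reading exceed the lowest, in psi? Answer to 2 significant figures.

the airport: 757.36 mmHg = 14.6449 psi.
the harbour: 29.71 inHg = 14.5922 psi.
Spread: 14.6449 − 14.5170 = 0.13 psi.

0.13 psi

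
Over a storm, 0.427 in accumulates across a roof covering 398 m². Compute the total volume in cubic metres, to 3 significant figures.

4.32 cubic metres

Depth: 0.427 in × 25.4 = 10.8458 mm.
1 mm over 1 m² is 1 L, so volume = 10.8458 × 398 = 4316.6284 L = 4.32 m³.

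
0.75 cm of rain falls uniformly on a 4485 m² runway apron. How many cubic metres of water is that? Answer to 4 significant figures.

Depth: 0.75 cm × 10 = 7.5 mm.
1 mm over 1 m² is 1 L, so volume = 7.5 × 4485 = 33637.5 L = 33.64 m³.

33.64 cubic metres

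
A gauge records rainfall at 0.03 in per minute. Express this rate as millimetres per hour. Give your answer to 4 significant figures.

45.72 mm/hour

0.03 in/minute × 25.4 mm/in × 60 minute/hour = 45.72 mm/hour.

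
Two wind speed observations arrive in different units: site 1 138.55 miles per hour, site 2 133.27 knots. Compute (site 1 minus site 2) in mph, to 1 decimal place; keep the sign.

site 2: 133.27 kt = 153.364 mph.
Difference: 138.550 − 153.364 = -14.8 mph.

-14.8 mph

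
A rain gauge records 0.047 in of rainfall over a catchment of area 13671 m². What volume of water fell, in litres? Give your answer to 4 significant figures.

Depth: 0.047 in × 25.4 = 1.1938 mm.
1 mm over 1 m² is 1 L, so volume = 1.1938 × 13671 = 16320.44 L ≈ 16320 L.

16320 litres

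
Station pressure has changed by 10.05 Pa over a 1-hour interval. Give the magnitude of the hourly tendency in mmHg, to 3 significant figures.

10.05 Pa / 1 h × 0.00750062 mmHg/Pa = 0.0754 mmHg/h.

0.0754 mmHg per hour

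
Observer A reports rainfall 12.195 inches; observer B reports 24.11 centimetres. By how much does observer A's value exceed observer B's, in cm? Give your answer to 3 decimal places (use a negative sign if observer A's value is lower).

observer A: 12.195 in = 30.97530 cm.
Difference: 30.97530 − 24.11000 = 6.865 cm.

6.865 cm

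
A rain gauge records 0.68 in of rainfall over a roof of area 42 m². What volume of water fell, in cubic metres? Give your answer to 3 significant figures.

Depth: 0.68 in × 25.4 = 17.272 mm.
1 mm over 1 m² is 1 L, so volume = 17.272 × 42 = 725.424 L = 0.725 m³.

0.725 cubic metres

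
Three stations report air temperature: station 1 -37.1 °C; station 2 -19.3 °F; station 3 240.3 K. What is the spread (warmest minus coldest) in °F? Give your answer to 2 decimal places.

station 2: -19.3 °F = -28.500 °C.
station 3: 240.3 K = -32.850 °C.
Spread: (-28.500) − (-37.100) = 8.600 °C = 15.48 °F.

15.48 °F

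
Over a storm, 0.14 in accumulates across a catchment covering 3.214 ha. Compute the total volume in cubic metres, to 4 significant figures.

114.3 cubic metres

Depth: 0.14 in × 25.4 = 3.556 mm.
Area: 3.214 ha = 32140 m².
1 mm over 1 m² is 1 L, so volume = 3.556 × 32140 = 114289.84 L = 114.3 m³.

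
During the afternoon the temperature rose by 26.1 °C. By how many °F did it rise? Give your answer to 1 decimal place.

For a temperature change the 32° offset cancels: Δ°F = 26.1 × 1.8 = 47.0 °F.

47.0 °F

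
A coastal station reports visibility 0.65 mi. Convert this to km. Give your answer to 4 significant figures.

1.046 km

1 SM = 1.60934 km, so 0.65 × 1.60934 = 1.046 km.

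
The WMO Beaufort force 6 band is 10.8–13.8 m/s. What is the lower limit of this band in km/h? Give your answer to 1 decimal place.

38.9 km/h

10.8–13.8 m/s × 3.6 = 38.9–49.7 km/h.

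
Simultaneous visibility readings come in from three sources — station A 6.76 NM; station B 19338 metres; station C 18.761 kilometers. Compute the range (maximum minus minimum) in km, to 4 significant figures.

6.818 km

station A: 6.76 nmi = 12.51952 km.
station B: 19338 m = 19.33800 km.
Spread: 19.33800 − 12.51952 = 6.818 km.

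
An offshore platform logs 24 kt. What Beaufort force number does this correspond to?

Beaufort force 6

24 kt lies in the Beaufort 6 band (strong breeze, 22–27 kt).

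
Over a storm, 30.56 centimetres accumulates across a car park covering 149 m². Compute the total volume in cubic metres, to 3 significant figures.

45.5 cubic metres

Depth: 30.56 cm × 10 = 305.6 mm.
1 mm over 1 m² is 1 L, so volume = 305.6 × 149 = 45534.4 L = 45.5 m³.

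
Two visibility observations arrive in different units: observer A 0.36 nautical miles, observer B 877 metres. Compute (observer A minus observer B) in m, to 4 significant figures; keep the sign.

observer A: 0.36 nmi = 666.720 m.
Difference: 666.720 − 877.000 = -210.3 m.

-210.3 m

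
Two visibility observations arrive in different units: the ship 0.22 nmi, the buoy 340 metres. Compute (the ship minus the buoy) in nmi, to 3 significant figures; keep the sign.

the buoy: 340 m = 0.183585 nmi.
Difference: 0.220000 − 0.183585 = 0.0364 nmi.

0.0364 nmi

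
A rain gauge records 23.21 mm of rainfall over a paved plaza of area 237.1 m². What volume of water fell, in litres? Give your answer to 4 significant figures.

5503 litres

1 mm over 1 m² is 1 L, so volume = 23.21 × 237.1 = 5503.091 L ≈ 5503 L.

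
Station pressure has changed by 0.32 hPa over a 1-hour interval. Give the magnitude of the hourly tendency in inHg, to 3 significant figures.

0.00945 inHg per hour

0.32 hPa / 1 h × 0.02953 inHg/hPa = 0.00945 inHg/h.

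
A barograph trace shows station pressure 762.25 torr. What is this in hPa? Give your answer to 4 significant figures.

1 mmHg = 1.33322 hPa, so 762.25 × 1.33322 = 1016 hPa.

1016 hPa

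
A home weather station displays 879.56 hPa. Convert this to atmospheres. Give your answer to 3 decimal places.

0.868 atm

1 hPa = 0.000986923 atm, so 879.56 × 0.000986923 = 0.868 atm.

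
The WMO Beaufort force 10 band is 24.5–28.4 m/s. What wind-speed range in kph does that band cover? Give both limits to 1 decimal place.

88.2 to 102.2 km/h

24.5–28.4 m/s × 3.6 = 88.2–102.2 km/h.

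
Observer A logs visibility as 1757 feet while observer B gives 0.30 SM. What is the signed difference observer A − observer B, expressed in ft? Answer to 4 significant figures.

173.0 ft

observer B: 0.30 SM = 1584.000 ft.
Difference: 1757.000 − 1584.000 = 173.0 ft.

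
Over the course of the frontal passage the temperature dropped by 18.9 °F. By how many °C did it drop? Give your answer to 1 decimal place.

10.5 °C

Converting a difference, only the 9/5 scale factor applies: Δ°C = 18.9 × 0.5556 = 10.5 °C.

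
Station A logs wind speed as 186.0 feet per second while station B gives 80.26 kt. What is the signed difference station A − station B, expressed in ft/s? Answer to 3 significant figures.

50.5 ft/s

station B: 80.26 kt = 135.464 ft/s.
Difference: 186.000 − 135.464 = 50.5 ft/s.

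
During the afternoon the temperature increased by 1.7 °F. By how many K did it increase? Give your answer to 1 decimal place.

0.9 K

Converting a difference, only the 9/5 scale factor applies: ΔK = 1.7 × 0.5556 = 0.9 K.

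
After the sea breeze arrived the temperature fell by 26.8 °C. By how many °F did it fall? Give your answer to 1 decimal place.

Converting a difference, only the 9/5 scale factor applies: Δ°F = 26.8 × 1.8 = 48.2 °F.

48.2 °F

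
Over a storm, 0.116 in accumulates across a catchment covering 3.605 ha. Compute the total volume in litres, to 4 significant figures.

106200 litres

Depth: 0.116 in × 25.4 = 2.9464 mm.
Area: 3.605 ha = 36050 m².
1 mm over 1 m² is 1 L, so volume = 2.9464 × 36050 = 106217.72 L ≈ 106200 L.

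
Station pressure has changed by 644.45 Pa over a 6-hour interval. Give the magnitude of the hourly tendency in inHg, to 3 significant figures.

644.45 Pa / 6 h × 0.0002953 inHg/Pa = 0.0317 inHg/h.

0.0317 inHg per hour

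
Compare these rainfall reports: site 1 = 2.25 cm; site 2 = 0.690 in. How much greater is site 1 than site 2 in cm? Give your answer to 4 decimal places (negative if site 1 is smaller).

site 2: 0.690 in = 1.752600 cm.
Difference: 2.250000 − 1.752600 = 0.4974 cm.

0.4974 cm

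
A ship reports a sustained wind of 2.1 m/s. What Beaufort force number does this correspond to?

2.1 m/s lies in the Beaufort 2 band (light breeze, 1.6–3.3 m/s).

Beaufort force 2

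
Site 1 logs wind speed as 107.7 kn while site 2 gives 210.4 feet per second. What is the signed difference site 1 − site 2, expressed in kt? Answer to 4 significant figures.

-16.96 kt

site 2: 210.4 ft/s = 124.6586 kt.
Difference: 107.7000 − 124.6586 = -16.96 kt.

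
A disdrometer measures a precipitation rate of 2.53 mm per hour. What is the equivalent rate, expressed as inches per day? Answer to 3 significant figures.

2.53 mm/hour × 0.0393701 in/mm × 24 hour/day = 2.39 in/day.

2.39 in/day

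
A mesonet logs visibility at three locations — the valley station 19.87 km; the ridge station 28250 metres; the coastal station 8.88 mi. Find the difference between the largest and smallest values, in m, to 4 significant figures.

13960 m

the valley station: 19.87 km = 19870.00 m.
the coastal station: 8.88 SM = 14290.97 m.
Spread: 28250.00 − 14290.97 = 13960 m.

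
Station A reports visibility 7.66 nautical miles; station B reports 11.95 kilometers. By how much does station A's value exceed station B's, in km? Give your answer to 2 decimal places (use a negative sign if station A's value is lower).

2.24 km

station A: 7.66 nmi = 14.1863 km.
Difference: 14.1863 − 11.9500 = 2.24 km.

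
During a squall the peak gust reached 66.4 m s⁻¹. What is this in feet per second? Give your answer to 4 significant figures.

1 m/s = 3.28084 ft/s, so 66.4 × 3.28084 = 217.8 ft/s.

217.8 ft/s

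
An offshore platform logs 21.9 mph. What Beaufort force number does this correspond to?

Beaufort force 5

21.9 mph = 9.8 m/s, which is Beaufort 5 (fresh breeze, 8.0–10.7 m/s).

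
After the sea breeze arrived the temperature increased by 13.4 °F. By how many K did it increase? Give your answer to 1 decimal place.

A change of 1 °C equals a change of 1.8 °F: ΔK = 13.4 × 0.5556 = 7.4 K.

7.4 K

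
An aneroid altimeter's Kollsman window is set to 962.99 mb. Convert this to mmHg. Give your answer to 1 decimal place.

1 mb = 0.750062 mmHg, so 962.99 × 0.750062 = 722.3 mmHg.

722.3 mmHg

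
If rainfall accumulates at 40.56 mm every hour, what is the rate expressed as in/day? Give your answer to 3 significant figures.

40.56 mm/hour × 0.0393701 in/mm × 24 hour/day = 38.3 in/day.

38.3 in/day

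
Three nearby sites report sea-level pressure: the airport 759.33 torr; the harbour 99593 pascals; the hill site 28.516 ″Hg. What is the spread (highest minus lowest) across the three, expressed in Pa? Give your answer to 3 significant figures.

4670 Pa

the airport: 759.33 mmHg = 101235.69 Pa.
the hill site: 28.516 inHg = 96566.27 Pa.
Spread: 101235.69 − 96566.27 = 4670 Pa.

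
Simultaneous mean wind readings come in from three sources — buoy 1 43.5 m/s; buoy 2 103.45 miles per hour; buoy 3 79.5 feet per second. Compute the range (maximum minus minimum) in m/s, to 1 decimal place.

buoy 2: 103.45 mph = 46.246 m/s.
buoy 3: 79.5 ft/s = 24.232 m/s.
Spread: 46.246 − 24.232 = 22.0 m/s.

22.0 m/s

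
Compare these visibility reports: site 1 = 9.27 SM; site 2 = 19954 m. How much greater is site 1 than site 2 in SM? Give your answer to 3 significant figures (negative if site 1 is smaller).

site 2: 19954 m = 12.3988 SM.
Difference: 9.2700 − 12.3988 = -3.13 SM.

-3.13 SM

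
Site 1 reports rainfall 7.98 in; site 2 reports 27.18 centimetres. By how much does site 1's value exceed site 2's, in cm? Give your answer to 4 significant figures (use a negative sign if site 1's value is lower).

site 1: 7.98 in = 20.26920 cm.
Difference: 20.26920 − 27.18000 = -6.911 cm.

-6.911 cm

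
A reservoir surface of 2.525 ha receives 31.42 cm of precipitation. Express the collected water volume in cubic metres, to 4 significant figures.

7934 cubic metres

Depth: 31.42 cm × 10 = 314.2 mm.
Area: 2.525 ha = 25250 m².
1 mm over 1 m² is 1 L, so volume = 314.2 × 25250 = 7933550 L = 7934 m³.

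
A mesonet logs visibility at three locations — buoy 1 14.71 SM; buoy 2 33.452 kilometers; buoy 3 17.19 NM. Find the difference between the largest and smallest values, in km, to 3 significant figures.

buoy 1: 14.71 SM = 23.6735 km.
buoy 3: 17.19 nmi = 31.8359 km.
Spread: 33.4520 − 23.6735 = 9.78 km.

9.78 km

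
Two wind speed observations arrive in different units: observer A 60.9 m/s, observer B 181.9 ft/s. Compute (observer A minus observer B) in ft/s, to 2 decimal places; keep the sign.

17.90 ft/s

observer A: 60.9 m/s = 199.8031 ft/s.
Difference: 199.8031 − 181.9000 = 17.90 ft/s.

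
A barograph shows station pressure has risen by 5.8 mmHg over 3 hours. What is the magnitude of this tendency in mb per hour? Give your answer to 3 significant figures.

5.8 mmHg / 3 h × 1.33322 mb/mmHg = 2.58 mb/h.

2.58 mb per hour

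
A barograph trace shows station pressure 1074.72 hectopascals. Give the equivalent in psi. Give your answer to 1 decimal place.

1 hPa = 0.0145038 psi, so 1074.72 × 0.0145038 = 15.6 psi.

15.6 psi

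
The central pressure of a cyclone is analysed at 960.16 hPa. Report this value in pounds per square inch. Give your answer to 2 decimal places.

13.93 psi

1 hPa = 0.0145038 psi, so 960.16 × 0.0145038 = 13.93 psi.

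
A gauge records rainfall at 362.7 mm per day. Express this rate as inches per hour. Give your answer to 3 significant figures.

362.7 mm/day × 0.0393701 in/mm × 0.0416667 day/hour = 0.595 in/hour.

0.595 in/hour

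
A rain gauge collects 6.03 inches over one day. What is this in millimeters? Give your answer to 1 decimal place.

1 in = 25.4 mm, so 6.03 × 25.4 = 153.2 mm.

153.2 mm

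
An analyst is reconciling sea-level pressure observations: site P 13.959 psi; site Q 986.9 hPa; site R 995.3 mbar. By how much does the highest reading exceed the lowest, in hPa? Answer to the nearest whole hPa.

site P: 13.959 psi = 962.44 hPa.
site R: 995.3 mb = 995.30 hPa.
Spread: 995.30 − 962.44 = 33 hPa.

33 hPa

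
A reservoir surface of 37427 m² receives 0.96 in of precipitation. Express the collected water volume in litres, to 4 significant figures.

Depth: 0.96 in × 25.4 = 24.384 mm.
1 mm over 1 m² is 1 L, so volume = 24.384 × 37427 = 912619.97 L ≈ 912600 L.

912600 litres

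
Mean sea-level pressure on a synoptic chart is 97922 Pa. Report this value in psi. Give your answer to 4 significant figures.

1 Pa = 0.000145038 psi, so 97922 × 0.000145038 = 14.20 psi.

14.20 psi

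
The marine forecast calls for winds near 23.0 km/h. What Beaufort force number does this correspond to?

23.0 km/h = 6.4 m/s, which is Beaufort 4 (moderate breeze, 5.5–7.9 m/s).

Beaufort force 4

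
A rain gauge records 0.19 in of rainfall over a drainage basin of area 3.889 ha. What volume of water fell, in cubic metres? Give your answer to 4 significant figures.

Depth: 0.19 in × 25.4 = 4.826 mm.
Area: 3.889 ha = 38890 m².
1 mm over 1 m² is 1 L, so volume = 4.826 × 38890 = 187683.14 L = 187.7 m³.

187.7 cubic metres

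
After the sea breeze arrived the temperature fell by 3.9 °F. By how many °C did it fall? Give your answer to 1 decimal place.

A change of 1 °C equals a change of 1.8 °F: Δ°C = 3.9 × 0.5556 = 2.2 °C.

2.2 °C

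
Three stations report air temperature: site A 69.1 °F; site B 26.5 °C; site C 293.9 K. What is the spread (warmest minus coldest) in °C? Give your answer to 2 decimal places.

site A: 69.1 °F = 20.611 °C.
site C: 293.9 K = 20.750 °C.
Spread: 26.500 − 20.611 = 5.889 °C.

5.89 °C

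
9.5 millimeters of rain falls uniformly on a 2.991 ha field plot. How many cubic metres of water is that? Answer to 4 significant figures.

284.1 cubic metres

Area: 2.991 ha = 29910 m².
1 mm over 1 m² is 1 L, so volume = 9.5 × 29910 = 284145 L = 284.1 m³.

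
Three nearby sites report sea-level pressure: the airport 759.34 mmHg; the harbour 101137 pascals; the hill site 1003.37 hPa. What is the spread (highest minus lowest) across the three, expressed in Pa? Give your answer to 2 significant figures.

900 Pa

the airport: 759.34 mmHg = 101237.02 Pa.
the hill site: 1003.37 hPa = 100337.00 Pa.
Spread: 101237.02 − 100337.00 = 900 Pa.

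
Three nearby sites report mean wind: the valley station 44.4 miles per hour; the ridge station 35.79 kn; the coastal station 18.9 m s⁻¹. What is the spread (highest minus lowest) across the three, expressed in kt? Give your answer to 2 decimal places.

2.79 kt

the valley station: 44.4 mph = 38.5825 kt.
the coastal station: 18.9 m/s = 36.7387 kt.
Spread: 38.5825 − 35.7900 = 2.79 kt.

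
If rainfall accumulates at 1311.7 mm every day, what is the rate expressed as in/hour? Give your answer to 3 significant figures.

2.15 in/hour

1311.7 mm/day × 0.0393701 in/mm × 0.0416667 day/hour = 2.15 in/hour.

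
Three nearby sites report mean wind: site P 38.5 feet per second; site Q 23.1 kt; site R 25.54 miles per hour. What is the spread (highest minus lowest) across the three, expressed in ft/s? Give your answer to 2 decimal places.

site Q: 23.1 kt = 38.9884 ft/s.
site R: 25.54 mph = 37.4587 ft/s.
Spread: 38.9884 − 37.4587 = 1.53 ft/s.

1.53 ft/s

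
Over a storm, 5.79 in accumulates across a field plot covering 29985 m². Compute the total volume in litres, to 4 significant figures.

4410000 litres

Depth: 5.79 in × 25.4 = 147.066 mm.
1 mm over 1 m² is 1 L, so volume = 147.066 × 29985 = 4409774 L ≈ 4410000 L.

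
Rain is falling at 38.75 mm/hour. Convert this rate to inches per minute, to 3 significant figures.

0.0254 in/minute

38.75 mm/hour × 0.0393701 in/mm × 0.0166667 hour/minute = 0.0254 in/minute.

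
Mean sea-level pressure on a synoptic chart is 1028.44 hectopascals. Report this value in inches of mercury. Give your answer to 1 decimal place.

30.4 inHg

1 hPa = 0.02953 inHg, so 1028.44 × 0.02953 = 30.4 inHg.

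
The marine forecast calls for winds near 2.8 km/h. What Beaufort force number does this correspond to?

Beaufort force 1

2.8 km/h = 0.8 m/s, which is Beaufort 1 (light air, 0.3–1.5 m/s).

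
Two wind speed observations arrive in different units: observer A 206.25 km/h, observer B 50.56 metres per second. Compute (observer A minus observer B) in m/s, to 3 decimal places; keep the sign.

observer A: 206.25 km/h = 57.29167 m/s.
Difference: 57.29167 − 50.56000 = 6.732 m/s.

6.732 m/s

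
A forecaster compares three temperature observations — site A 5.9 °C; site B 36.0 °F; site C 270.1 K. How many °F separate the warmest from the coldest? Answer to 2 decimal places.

site B: 36.0 °F = 2.222 °C.
site C: 270.1 K = -3.050 °C.
Spread: 5.900 − (-3.050) = 8.950 °C = 16.11 °F.

16.11 °F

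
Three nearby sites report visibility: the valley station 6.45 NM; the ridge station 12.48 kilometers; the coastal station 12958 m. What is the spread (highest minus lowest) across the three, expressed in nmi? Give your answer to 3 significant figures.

0.547 nmi

the ridge station: 12.48 km = 6.73866 nmi.
the coastal station: 12958 m = 6.99676 nmi.
Spread: 6.99676 − 6.45000 = 0.547 nmi.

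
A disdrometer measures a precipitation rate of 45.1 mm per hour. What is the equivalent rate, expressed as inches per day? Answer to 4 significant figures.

42.61 in/day

45.1 mm/hour × 0.0393701 in/mm × 24 hour/day = 42.61 in/day.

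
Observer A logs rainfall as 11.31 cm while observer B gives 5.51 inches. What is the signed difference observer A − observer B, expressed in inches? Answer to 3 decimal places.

-1.057 in

observer A: 11.31 cm = 4.45276 in.
Difference: 4.45276 − 5.51000 = -1.057 in.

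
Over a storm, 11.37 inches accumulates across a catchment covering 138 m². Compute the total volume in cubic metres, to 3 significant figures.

Depth: 11.37 in × 25.4 = 288.798 mm.
1 mm over 1 m² is 1 L, so volume = 288.798 × 138 = 39854.124 L = 39.9 m³.

39.9 cubic metres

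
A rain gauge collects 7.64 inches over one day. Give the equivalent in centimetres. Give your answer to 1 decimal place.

1 in = 2.54 cm, so 7.64 × 2.54 = 19.4 cm.

19.4 cm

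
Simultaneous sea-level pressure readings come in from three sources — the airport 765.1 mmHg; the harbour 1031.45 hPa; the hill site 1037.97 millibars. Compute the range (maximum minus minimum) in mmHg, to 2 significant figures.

the harbour: 1031.45 hPa = 773.65 mmHg.
the hill site: 1037.97 mb = 778.54 mmHg.
Spread: 778.54 − 765.10 = 13 mmHg.

13 mmHg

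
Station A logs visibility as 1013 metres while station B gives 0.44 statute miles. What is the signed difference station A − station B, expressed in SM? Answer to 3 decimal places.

0.189 SM

station A: 1013 m = 0.62945 SM.
Difference: 0.62945 − 0.44000 = 0.189 SM.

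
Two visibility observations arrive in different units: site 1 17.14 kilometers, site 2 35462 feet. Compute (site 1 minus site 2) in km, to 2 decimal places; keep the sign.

site 2: 35462 ft = 10.8088 km.
Difference: 17.1400 − 10.8088 = 6.33 km.

6.33 km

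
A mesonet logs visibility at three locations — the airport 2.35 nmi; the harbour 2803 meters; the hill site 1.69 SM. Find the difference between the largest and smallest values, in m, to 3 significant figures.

1630 m

the airport: 2.35 nmi = 4352.20 m.
the hill site: 1.69 SM = 2719.79 m.
Spread: 4352.20 − 2719.79 = 1630 m.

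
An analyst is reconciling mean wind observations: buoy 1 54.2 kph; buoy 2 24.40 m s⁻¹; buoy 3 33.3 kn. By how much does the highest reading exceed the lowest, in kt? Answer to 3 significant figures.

18.2 kt

buoy 1: 54.2 km/h = 29.266 kt.
buoy 2: 24.40 m/s = 47.430 kt.
Spread: 47.430 − 29.266 = 18.2 kt.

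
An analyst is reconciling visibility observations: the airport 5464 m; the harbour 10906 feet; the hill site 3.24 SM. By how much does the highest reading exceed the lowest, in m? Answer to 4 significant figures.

the harbour: 10906 ft = 3324.15 m.
the hill site: 3.24 SM = 5214.27 m.
Spread: 5464.00 − 3324.15 = 2140 m.

2140 m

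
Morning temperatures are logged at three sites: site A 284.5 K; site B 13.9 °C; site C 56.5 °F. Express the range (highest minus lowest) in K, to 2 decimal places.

2.55 K

site A: 284.5 K = 11.350 °C.
site C: 56.5 °F = 13.611 °C.
Spread: 13.900 − 11.350 = 2.550 °C.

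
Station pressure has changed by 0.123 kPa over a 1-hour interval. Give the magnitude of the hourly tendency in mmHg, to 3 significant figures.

0.923 mmHg per hour

0.123 kPa / 1 h × 7.50062 mmHg/kPa = 0.923 mmHg/h.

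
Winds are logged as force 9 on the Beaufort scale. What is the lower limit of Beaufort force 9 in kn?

Beaufort 9 (strong gale) spans 41–47 knots.

41 kt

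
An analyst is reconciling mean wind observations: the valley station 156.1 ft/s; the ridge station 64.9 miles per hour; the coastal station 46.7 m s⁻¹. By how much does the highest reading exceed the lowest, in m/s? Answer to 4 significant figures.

18.57 m/s

the valley station: 156.1 ft/s = 47.5793 m/s.
the ridge station: 64.9 mph = 29.0129 m/s.
Spread: 47.5793 − 29.0129 = 18.57 m/s.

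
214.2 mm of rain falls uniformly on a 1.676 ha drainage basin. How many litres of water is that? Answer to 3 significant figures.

3590000 litres

Area: 1.676 ha = 16760 m².
1 mm over 1 m² is 1 L, so volume = 214.2 × 16760 = 3589992 L ≈ 3590000 L.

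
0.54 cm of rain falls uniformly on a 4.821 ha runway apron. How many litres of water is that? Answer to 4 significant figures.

260300 litres

Depth: 0.54 cm × 10 = 5.4 mm.
Area: 4.821 ha = 48210 m².
1 mm over 1 m² is 1 L, so volume = 5.4 × 48210 = 260334 L ≈ 260300 L.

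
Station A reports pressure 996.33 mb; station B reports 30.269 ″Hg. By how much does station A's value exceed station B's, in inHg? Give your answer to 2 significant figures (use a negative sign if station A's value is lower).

-0.85 inHg

station A: 996.33 mb = 29.4216 inHg.
Difference: 29.4216 − 30.2690 = -0.85 inHg.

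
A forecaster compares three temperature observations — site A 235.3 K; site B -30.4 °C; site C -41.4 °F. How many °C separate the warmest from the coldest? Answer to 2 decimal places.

site A: 235.3 K = -37.850 °C.
site C: -41.4 °F = -40.778 °C.
Spread: (-30.400) − (-40.778) = 10.378 °C.

10.38 °C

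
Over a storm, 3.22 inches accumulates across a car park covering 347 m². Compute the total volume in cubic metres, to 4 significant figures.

28.38 cubic metres

Depth: 3.22 in × 25.4 = 81.788 mm.
1 mm over 1 m² is 1 L, so volume = 81.788 × 347 = 28380.436 L = 28.38 m³.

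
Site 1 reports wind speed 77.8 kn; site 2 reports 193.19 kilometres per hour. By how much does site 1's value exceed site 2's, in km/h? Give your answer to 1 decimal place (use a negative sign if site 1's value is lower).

-49.1 km/h

site 1: 77.8 kt = 144.086 km/h.
Difference: 144.086 − 193.190 = -49.1 km/h.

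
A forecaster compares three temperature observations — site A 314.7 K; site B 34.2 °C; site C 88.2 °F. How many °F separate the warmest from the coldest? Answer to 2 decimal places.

18.59 °F

site A: 314.7 K = 41.550 °C.
site C: 88.2 °F = 31.222 °C.
Spread: 41.550 − 31.222 = 10.328 °C = 18.59 °F.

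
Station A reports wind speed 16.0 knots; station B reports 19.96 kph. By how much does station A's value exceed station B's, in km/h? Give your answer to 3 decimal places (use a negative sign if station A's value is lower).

station A: 16.0 kt = 29.63200 km/h.
Difference: 29.63200 − 19.96000 = 9.672 km/h.

9.672 km/h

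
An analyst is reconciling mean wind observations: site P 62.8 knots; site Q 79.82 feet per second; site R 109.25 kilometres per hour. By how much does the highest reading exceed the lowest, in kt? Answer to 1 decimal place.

15.5 kt

site Q: 79.82 ft/s = 47.292 kt.
site R: 109.25 km/h = 58.990 kt.
Spread: 62.800 − 47.292 = 15.5 kt.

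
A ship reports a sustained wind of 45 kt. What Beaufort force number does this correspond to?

45 kt lies in the Beaufort 9 band (strong gale, 41–47 kt).

Beaufort force 9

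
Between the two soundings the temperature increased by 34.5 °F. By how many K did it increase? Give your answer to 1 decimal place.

A change of 1 °C equals a change of 1.8 °F: ΔK = 34.5 × 0.5556 = 19.2 K.

19.2 K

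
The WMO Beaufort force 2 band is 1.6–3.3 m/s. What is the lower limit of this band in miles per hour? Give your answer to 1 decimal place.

1.6–3.3 m/s × 2.237 = 3.6–7.4 mph.

3.6 mph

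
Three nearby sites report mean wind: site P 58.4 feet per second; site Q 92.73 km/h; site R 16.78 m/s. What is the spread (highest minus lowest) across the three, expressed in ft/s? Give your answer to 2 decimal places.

29.46 ft/s

site Q: 92.73 km/h = 84.5090 ft/s.
site R: 16.78 m/s = 55.0525 ft/s.
Spread: 84.5090 − 55.0525 = 29.46 ft/s.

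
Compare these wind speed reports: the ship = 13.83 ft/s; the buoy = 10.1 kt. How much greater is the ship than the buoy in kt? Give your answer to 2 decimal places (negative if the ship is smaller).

the ship: 13.83 ft/s = 8.1941 kt.
Difference: 8.1941 − 10.1000 = -1.91 kt.

-1.91 kt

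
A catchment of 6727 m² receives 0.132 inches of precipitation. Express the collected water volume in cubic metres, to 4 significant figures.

Depth: 0.132 in × 25.4 = 3.3528 mm.
1 mm over 1 m² is 1 L, so volume = 3.3528 × 6727 = 22554.286 L = 22.55 m³.

22.55 cubic metres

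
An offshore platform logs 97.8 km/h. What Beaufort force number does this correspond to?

97.8 km/h = 27.2 m/s, which is Beaufort 10 (storm, 24.5–28.4 m/s).

Beaufort force 10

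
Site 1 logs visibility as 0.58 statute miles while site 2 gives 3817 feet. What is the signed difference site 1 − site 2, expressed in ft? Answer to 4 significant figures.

-754.6 ft

site 1: 0.58 SM = 3062.400 ft.
Difference: 3062.400 − 3817.000 = -754.6 ft.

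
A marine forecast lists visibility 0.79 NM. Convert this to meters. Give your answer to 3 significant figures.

1460 m

1 nmi = 1852 m, so 0.79 × 1852 = 1460 m.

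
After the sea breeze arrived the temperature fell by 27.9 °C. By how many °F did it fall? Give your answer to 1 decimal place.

A change of 1 °C equals a change of 1.8 °F: Δ°F = 27.9 × 1.8 = 50.2 °F.

50.2 °F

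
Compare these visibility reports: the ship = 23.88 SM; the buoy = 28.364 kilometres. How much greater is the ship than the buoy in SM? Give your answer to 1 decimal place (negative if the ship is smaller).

the buoy: 28.364 km = 17.625 SM.
Difference: 23.880 − 17.625 = 6.3 SM.

6.3 SM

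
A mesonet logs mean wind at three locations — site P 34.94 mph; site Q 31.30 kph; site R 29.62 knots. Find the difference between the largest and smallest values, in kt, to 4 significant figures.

site P: 34.94 mph = 30.3620 kt.
site Q: 31.30 km/h = 16.9006 kt.
Spread: 30.3620 − 16.9006 = 13.46 kt.

13.46 kt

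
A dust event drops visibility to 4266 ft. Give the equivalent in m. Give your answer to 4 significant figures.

1 ft = 0.3048 m, so 4266 × 0.3048 = 1300 m.

1300 m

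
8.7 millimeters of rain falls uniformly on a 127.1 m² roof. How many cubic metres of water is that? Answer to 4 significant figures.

1.106 cubic metres

1 mm over 1 m² is 1 L, so volume = 8.7 × 127.1 = 1105.77 L = 1.106 m³.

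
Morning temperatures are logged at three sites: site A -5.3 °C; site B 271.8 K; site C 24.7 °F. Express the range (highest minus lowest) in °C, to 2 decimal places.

site B: 271.8 K = -1.350 °C.
site C: 24.7 °F = -4.056 °C.
Spread: (-1.350) − (-5.300) = 3.950 °C.

3.95 °C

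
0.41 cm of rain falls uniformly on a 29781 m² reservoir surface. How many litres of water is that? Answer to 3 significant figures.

122000 litres

Depth: 0.41 cm × 10 = 4.1 mm.
1 mm over 1 m² is 1 L, so volume = 4.1 × 29781 = 122102.1 L ≈ 122000 L.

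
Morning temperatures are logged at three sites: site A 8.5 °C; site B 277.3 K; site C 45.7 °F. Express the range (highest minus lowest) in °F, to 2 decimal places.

7.83 °F

site B: 277.3 K = 4.150 °C.
site C: 45.7 °F = 7.611 °C.
Spread: 8.500 − 4.150 = 4.350 °C = 7.83 °F.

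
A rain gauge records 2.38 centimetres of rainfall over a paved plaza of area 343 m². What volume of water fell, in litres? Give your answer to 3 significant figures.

Depth: 2.38 cm × 10 = 23.8 mm.
1 mm over 1 m² is 1 L, so volume = 23.8 × 343 = 8163.4 L ≈ 8160 L.

8160 litres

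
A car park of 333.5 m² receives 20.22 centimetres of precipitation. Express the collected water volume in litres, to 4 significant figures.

Depth: 20.22 cm × 10 = 202.2 mm.
1 mm over 1 m² is 1 L, so volume = 202.2 × 333.5 = 67433.7 L ≈ 67430 L.

67430 litres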